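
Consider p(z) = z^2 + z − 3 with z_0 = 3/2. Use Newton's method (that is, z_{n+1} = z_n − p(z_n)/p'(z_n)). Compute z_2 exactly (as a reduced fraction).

p'(z) = 2z + 1.
p(3/2) = 3/4, p'(3/2) = 4, so z_1 = (3/2) − (3/4)/4 = 21/16.
p(21/16) = 9/256, p'(21/16) = 29/8, so z_2 = (21/16) − (9/256)/(29/8) = 1209/928.

1209/928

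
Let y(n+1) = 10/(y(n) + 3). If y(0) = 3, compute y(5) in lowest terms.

890/447

y(1) = 10/(3 + 3) = 5/3.
y(2) = 10/(5/3 + 3) = 15/7.
y(3) = 10/(15/7 + 3) = 35/18.
y(4) = 10/(35/18 + 3) = 180/89.
y(5) = 10/(180/89 + 3) = 890/447.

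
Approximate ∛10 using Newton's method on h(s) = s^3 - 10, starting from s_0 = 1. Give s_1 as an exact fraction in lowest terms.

4

h'(s) = 3s^2.
h(1) = -9, h'(1) = 3, so s_1 = 1 - (-9)/3 = 4.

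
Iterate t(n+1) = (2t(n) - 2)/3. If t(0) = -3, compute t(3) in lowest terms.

-62/27

t(1) = (2·(-3) - 2)/3 = -8/3.
t(2) = (2·(-8/3) - 2)/3 = -22/9.
t(3) = (2·(-22/9) - 2)/3 = -62/27.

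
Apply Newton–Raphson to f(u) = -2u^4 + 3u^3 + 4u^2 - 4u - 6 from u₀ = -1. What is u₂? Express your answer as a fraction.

-1907/1640

f'(u) = -8u^3 + 9u^2 + 8u - 4.
f(-1) = -3, f'(-1) = 5, so u₁ = (-1) - (-3)/5 = -2/5.
f(-2/5) = -2502/625, f'(-2/5) = -656/125, so u₂ = (-2/5) - (-2502/625)/(-656/125) = -1907/1640.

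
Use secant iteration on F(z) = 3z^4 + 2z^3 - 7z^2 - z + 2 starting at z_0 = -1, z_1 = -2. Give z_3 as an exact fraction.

-34438/22543

F(-1) = -3, F(-2) = 8. z_2 = (-2) - 8·((-2) - (-1))/(8 - (-3)) = -14/11.
F(-2) = 8, F(-14/11) = -63216/14641. z_3 = (-14/11) - (-63216/14641)·((-14/11) - (-2))/((-63216/14641) - 8) = -34438/22543.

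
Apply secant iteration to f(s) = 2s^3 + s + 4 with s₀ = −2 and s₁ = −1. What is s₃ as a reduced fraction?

−1892/1667

f(−2) = −14, f(−1) = 1. s₂ = (−1) − 1·((−1) − (−2))/(1 − (−14)) = −16/15.
f(−1) = 1, f(−16/15) = 1708/3375. s₃ = (−16/15) − (1708/3375)·((−16/15) − (−1))/((1708/3375) − 1) = −1892/1667.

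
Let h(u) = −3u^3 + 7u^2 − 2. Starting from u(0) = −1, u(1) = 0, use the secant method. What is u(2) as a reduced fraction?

h(−1) = 8, h(0) = −2. u(2) = 0 − (−2)·(0 − (−1))/((−2) − 8) = −1/5.

−1/5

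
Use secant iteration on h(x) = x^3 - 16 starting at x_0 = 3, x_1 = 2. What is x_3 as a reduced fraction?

3376/1327

h(3) = 11, h(2) = -8. x_2 = 2 - (-8)·(2 - 3)/((-8) - 11) = 46/19.
h(2) = -8, h(46/19) = -12408/6859. x_3 = (46/19) - (-12408/6859)·((46/19) - 2)/((-12408/6859) - (-8)) = 3376/1327.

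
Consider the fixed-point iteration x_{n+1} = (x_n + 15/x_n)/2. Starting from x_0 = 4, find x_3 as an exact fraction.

x_1 = (4 + 15/4)/2 = 31/8.
x_2 = (31/8 + 15/(31/8))/2 = 1921/496.
x_3 = (1921/496 + 15/(1921/496))/2 = 7380481/1905632.

7380481/1905632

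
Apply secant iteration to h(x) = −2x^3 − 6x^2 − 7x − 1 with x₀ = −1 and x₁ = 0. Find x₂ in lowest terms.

h(−1) = 2, h(0) = −1. x₂ = 0 − (−1)·(0 − (−1))/((−1) − 2) = −1/3.

−1/3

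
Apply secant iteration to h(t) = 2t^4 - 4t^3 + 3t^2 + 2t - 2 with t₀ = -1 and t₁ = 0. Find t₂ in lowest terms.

h(-1) = 5, h(0) = -2. t₂ = 0 - (-2)·(0 - (-1))/((-2) - 5) = -2/7.

-2/7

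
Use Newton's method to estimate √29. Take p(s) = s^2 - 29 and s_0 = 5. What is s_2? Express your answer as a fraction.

p'(s) = 2s.
p(5) = -4, p'(5) = 10, so s_1 = 5 - (-4)/10 = 27/5.
p(27/5) = 4/25, p'(27/5) = 54/5, so s_2 = (27/5) - (4/25)/(54/5) = 727/135.

727/135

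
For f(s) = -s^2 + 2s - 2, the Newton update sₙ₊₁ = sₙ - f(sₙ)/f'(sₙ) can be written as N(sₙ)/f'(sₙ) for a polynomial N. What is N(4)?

-14

f'(s) = -2s + 2.
N(s) = s·f'(s) - f(s) = s·(-2s + 2) - (-s^2 + 2s - 2) = -s^2 + 2.
N(4) = -14.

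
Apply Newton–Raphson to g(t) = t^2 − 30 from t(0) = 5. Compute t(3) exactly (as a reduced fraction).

g'(t) = 2t.
g(5) = −5, g'(5) = 10, so t(1) = 5 − (−5)/10 = 11/2.
g(11/2) = 1/4, g'(11/2) = 11, so t(2) = (11/2) − (1/4)/11 = 241/44.
g(241/44) = 1/1936, g'(241/44) = 241/22, so t(3) = (241/44) − (1/1936)/(241/22) = 116161/21208.

116161/21208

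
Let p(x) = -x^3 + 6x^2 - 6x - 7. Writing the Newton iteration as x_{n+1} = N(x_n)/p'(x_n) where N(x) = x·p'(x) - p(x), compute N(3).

7

p'(x) = -3x^2 + 12x - 6.
N(x) = x·p'(x) - p(x) = x·(-3x^2 + 12x - 6) - (-x^3 + 6x^2 - 6x - 7) = -2x^3 + 6x^2 + 7.
N(3) = 7.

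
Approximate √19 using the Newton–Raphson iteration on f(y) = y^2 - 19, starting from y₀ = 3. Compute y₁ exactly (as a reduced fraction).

f'(y) = 2y.
f(3) = -10, f'(3) = 6, so y₁ = 3 - (-10)/6 = 14/3.

14/3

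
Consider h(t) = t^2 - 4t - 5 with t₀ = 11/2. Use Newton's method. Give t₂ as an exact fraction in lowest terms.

23801/4760

h'(t) = 2t - 4.
h(11/2) = 13/4, h'(11/2) = 7, so t₁ = (11/2) - (13/4)/7 = 141/28.
h(141/28) = 169/784, h'(141/28) = 85/14, so t₂ = (141/28) - (169/784)/(85/14) = 23801/4760.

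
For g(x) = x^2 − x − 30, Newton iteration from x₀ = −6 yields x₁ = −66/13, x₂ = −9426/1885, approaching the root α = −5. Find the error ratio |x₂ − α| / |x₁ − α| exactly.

x₁ − α = −66/13 − (−5) = −66/13 + 5 = −1/13, so |x₁ − α| = 1/13.
x₂ − α = −9426/1885 − (−5) = −9426/1885 + 5 = −1/1885, so |x₂ − α| = 1/1885.
Ratio = (1/1885) / (1/13) = 1/145.

1/145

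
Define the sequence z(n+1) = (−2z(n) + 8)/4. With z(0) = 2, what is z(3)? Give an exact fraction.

5/4

z(1) = (−2·2 + 8)/4 = 1.
z(2) = (−2·1 + 8)/4 = 3/2.
z(3) = (−2·(3/2) + 8)/4 = 5/4.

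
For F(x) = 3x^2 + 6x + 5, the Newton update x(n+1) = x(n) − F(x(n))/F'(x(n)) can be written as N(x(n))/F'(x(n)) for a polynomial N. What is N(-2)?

F'(x) = 6x + 6.
N(x) = x·F'(x) − F(x) = x·(6x + 6) − (3x^2 + 6x + 5) = 3x^2 − 5.
N(-2) = 7.

7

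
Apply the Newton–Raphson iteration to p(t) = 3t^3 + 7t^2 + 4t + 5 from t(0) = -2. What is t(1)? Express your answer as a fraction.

-25/12

p'(t) = 9t^2 + 14t + 4.
p(-2) = 1, p'(-2) = 12, so t(1) = (-2) - 1/12 = -25/12.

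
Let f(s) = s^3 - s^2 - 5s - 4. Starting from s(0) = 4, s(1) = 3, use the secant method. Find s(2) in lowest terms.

76/25

f(4) = 24, f(3) = -1. s(2) = 3 - (-1)·(3 - 4)/((-1) - 24) = 76/25.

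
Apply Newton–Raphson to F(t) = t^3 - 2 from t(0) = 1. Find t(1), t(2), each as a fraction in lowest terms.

t(1) = 4/3, t(2) = 91/72

F'(t) = 3t^2.
F(1) = -1, F'(1) = 3, so t(1) = 1 - (-1)/3 = 4/3.
F(4/3) = 10/27, F'(4/3) = 16/3, so t(2) = (4/3) - (10/27)/(16/3) = 91/72.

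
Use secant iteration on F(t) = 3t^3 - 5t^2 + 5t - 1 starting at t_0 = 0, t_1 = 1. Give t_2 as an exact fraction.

1/3

F(0) = -1, F(1) = 2. t_2 = 1 - 2·(1 - 0)/(2 - (-1)) = 1/3.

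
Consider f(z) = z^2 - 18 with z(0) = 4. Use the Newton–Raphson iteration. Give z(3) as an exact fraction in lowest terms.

665857/156944

f'(z) = 2z.
f(4) = -2, f'(4) = 8, so z(1) = 4 - (-2)/8 = 17/4.
f(17/4) = 1/16, f'(17/4) = 17/2, so z(2) = (17/4) - (1/16)/(17/2) = 577/136.
f(577/136) = 1/18496, f'(577/136) = 577/68, so z(3) = (577/136) - (1/18496)/(577/68) = 665857/156944.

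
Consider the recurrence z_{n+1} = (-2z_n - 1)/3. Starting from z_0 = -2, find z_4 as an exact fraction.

-5/9

z_1 = (-2·(-2) - 1)/3 = 1.
z_2 = (-2·1 - 1)/3 = -1.
z_3 = (-2·(-1) - 1)/3 = 1/3.
z_4 = (-2·(1/3) - 1)/3 = -5/9.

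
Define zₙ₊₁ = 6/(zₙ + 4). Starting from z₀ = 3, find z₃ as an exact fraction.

102/89

z₁ = 6/(3 + 4) = 6/7.
z₂ = 6/(6/7 + 4) = 21/17.
z₃ = 6/(21/17 + 4) = 102/89.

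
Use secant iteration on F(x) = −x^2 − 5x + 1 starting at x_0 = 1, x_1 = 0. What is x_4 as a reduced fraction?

192/997

F(1) = −5, F(0) = 1. x_2 = 0 − 1·(0 − 1)/(1 − (−5)) = 1/6.
F(0) = 1, F(1/6) = 5/36. x_3 = (1/6) − (5/36)·((1/6) − 0)/((5/36) − 1) = 6/31.
F(1/6) = 5/36, F(6/31) = −5/961. x_4 = (6/31) − (−5/961)·((6/31) − (1/6))/((−5/961) − (5/36)) = 192/997.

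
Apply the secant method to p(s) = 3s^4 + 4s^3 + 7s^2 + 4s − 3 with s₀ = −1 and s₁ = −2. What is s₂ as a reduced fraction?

−35/34

p(−1) = −1, p(−2) = 33. s₂ = (−2) − 33·((−2) − (−1))/(33 − (−1)) = −35/34.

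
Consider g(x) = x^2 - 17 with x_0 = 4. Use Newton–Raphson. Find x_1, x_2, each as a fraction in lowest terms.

g'(x) = 2x.
g(4) = -1, g'(4) = 8, so x_1 = 4 - (-1)/8 = 33/8.
g(33/8) = 1/64, g'(33/8) = 33/4, so x_2 = (33/8) - (1/64)/(33/4) = 2177/528.

x_1 = 33/8, x_2 = 2177/528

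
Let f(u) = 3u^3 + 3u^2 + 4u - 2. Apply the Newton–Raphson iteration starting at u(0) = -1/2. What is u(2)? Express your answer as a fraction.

4981/12194

f'(u) = 9u^2 + 6u + 4.
f(-1/2) = -29/8, f'(-1/2) = 13/4, so u(1) = (-1/2) - (-29/8)/(13/4) = 8/13.
f(8/13) = 5046/2197, f'(8/13) = 1876/169, so u(2) = (8/13) - (5046/2197)/(1876/169) = 4981/12194.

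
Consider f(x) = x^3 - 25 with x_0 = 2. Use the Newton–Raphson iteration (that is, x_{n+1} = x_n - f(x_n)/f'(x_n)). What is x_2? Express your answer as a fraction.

90521/30258

f'(x) = 3x^2.
f(2) = -17, f'(2) = 12, so x_1 = 2 - (-17)/12 = 41/12.
f(41/12) = 25721/1728, f'(41/12) = 1681/48, so x_2 = (41/12) - (25721/1728)/(1681/48) = 90521/30258.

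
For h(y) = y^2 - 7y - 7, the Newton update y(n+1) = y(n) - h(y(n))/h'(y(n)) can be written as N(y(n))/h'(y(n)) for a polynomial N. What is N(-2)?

11

h'(y) = 2y - 7.
N(y) = y·h'(y) - h(y) = y·(2y - 7) - (y^2 - 7y - 7) = y^2 + 7.
N(-2) = 11.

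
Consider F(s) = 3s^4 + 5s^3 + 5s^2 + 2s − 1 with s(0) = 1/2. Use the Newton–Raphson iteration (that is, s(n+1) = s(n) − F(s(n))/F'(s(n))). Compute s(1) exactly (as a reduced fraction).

F'(s) = 12s^3 + 15s^2 + 10s + 2.
F(1/2) = 33/16, F'(1/2) = 49/4, so s(1) = (1/2) − (33/16)/(49/4) = 65/196.

65/196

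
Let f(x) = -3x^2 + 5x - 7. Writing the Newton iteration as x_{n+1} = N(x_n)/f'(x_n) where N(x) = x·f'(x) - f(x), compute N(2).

-5

f'(x) = -6x + 5.
N(x) = x·f'(x) - f(x) = x·(-6x + 5) - (-3x^2 + 5x - 7) = -3x^2 + 7.
N(2) = -5.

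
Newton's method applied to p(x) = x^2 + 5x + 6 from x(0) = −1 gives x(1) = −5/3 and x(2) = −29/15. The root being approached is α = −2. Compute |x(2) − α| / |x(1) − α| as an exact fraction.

1/5

x(1) − α = −5/3 − (−2) = −5/3 + 2 = 1/3, so |x(1) − α| = 1/3.
x(2) − α = −29/15 − (−2) = −29/15 + 2 = 1/15, so |x(2) − α| = 1/15.
Ratio = (1/15) / (1/3) = 1/5.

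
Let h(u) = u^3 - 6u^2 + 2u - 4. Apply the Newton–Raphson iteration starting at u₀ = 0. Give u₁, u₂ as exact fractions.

u₁ = 2, u₂ = 2/5

h'(u) = 3u^2 - 12u + 2.
h(0) = -4, h'(0) = 2, so u₁ = 0 - (-4)/2 = 2.
h(2) = -16, h'(2) = -10, so u₂ = 2 - (-16)/(-10) = 2/5.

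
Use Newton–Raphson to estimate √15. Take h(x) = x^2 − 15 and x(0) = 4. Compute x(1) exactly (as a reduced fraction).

31/8

h'(x) = 2x.
h(4) = 1, h'(4) = 8, so x(1) = 4 − 1/8 = 31/8.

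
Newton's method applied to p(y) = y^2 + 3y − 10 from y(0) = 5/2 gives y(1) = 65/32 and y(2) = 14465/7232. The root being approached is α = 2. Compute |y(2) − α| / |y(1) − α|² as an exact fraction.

y(1) − α = 65/32 − 2 = 1/32, so |y(1) − α| = 1/32.
y(2) − α = 14465/7232 − 2 = 1/7232, so |y(2) − α| = 1/7232.
|y(1) − α|² = 1/1024.
Ratio = (1/7232) / (1/1024) = 16/113.

16/113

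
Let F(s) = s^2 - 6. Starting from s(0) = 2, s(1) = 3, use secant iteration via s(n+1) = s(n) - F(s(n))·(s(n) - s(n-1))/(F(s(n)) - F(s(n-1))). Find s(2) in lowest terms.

F(2) = -2, F(3) = 3. s(2) = 3 - 3·(3 - 2)/(3 - (-2)) = 12/5.

12/5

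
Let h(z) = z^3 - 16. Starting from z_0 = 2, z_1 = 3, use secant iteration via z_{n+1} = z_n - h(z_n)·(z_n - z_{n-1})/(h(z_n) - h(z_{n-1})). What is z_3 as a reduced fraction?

19990/7987

h(2) = -8, h(3) = 11. z_2 = 3 - 11·(3 - 2)/(11 - (-8)) = 46/19.
h(3) = 11, h(46/19) = -12408/6859. z_3 = (46/19) - (-12408/6859)·((46/19) - 3)/((-12408/6859) - 11) = 19990/7987.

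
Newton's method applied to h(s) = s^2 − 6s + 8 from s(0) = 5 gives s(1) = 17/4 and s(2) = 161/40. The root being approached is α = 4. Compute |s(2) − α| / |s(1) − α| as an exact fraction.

1/10

s(1) − α = 17/4 − 4 = 1/4, so |s(1) − α| = 1/4.
s(2) − α = 161/40 − 4 = 1/40, so |s(2) − α| = 1/40.
Ratio = (1/40) / (1/4) = 1/10.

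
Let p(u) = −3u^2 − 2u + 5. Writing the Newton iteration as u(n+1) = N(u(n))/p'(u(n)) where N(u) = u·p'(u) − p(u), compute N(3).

−32

p'(u) = −6u − 2.
N(u) = u·p'(u) − p(u) = u·(−6u − 2) − (−3u^2 − 2u + 5) = −3u^2 − 5.
N(3) = −32.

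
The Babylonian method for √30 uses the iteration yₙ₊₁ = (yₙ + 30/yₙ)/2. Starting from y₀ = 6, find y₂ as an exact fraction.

241/44

y₁ = (6 + 30/6)/2 = 11/2.
y₂ = (11/2 + 30/(11/2))/2 = 241/44.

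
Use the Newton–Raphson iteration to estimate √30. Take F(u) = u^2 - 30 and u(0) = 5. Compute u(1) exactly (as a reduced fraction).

11/2

F'(u) = 2u.
F(5) = -5, F'(5) = 10, so u(1) = 5 - (-5)/10 = 11/2.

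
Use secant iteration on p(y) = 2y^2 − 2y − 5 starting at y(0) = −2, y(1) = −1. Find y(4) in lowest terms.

−761/657

p(−2) = 7, p(−1) = −1. y(2) = (−1) − (−1)·((−1) − (−2))/((−1) − 7) = −9/8.
p(−1) = −1, p(−9/8) = −7/32. y(3) = (−9/8) − (−7/32)·((−9/8) − (−1))/((−7/32) − (−1)) = −29/25.
p(−9/8) = −7/32, p(−29/25) = 7/625. y(4) = (−29/25) − (7/625)·((−29/25) − (−9/8))/((7/625) − (−7/32)) = −761/657.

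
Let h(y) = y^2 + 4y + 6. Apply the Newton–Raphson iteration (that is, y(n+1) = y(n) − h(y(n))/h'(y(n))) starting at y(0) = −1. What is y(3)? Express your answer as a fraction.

h'(y) = 2y + 4.
h(−1) = 3, h'(−1) = 2, so y(1) = (−1) − 3/2 = −5/2.
h(−5/2) = 9/4, h'(−5/2) = −1, so y(2) = (−5/2) − (9/4)/(−1) = −1/4.
h(−1/4) = 81/16, h'(−1/4) = 7/2, so y(3) = (−1/4) − (81/16)/(7/2) = −95/56.

−95/56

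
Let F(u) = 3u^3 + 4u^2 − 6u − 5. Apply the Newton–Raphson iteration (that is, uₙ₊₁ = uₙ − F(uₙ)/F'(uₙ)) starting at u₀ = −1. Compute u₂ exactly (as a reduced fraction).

F'(u) = 9u^2 + 8u − 6.
F(−1) = 2, F'(−1) = −5, so u₁ = (−1) − 2/(−5) = −3/5.
F(−3/5) = −76/125, F'(−3/5) = −189/25, so u₂ = (−3/5) − (−76/125)/(−189/25) = −643/945.

−643/945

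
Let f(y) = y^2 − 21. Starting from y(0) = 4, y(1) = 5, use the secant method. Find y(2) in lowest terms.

41/9

f(4) = −5, f(5) = 4. y(2) = 5 − 4·(5 − 4)/(4 − (−5)) = 41/9.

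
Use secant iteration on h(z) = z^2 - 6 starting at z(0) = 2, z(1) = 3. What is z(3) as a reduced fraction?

22/9

h(2) = -2, h(3) = 3. z(2) = 3 - 3·(3 - 2)/(3 - (-2)) = 12/5.
h(3) = 3, h(12/5) = -6/25. z(3) = (12/5) - (-6/25)·((12/5) - 3)/((-6/25) - 3) = 22/9.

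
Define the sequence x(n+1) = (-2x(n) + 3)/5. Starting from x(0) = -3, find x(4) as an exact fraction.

x(1) = (-2·(-3) + 3)/5 = 9/5.
x(2) = (-2·(9/5) + 3)/5 = -3/25.
x(3) = (-2·(-3/25) + 3)/5 = 81/125.
x(4) = (-2·(81/125) + 3)/5 = 213/625.

213/625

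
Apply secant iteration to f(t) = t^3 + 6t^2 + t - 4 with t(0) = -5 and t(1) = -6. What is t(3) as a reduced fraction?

f(-5) = 16, f(-6) = -10. t(2) = (-6) - (-10)·((-6) - (-5))/((-10) - 16) = -73/13.
f(-6) = -10, f(-73/13) = 5520/2197. t(3) = (-73/13) - (5520/2197)·((-73/13) - (-6))/((5520/2197) - (-10)) = -15649/2749.

-15649/2749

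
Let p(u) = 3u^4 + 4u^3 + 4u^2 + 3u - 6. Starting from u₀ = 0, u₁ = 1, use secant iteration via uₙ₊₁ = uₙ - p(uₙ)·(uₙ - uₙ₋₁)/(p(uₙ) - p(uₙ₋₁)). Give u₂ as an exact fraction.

3/7

p(0) = -6, p(1) = 8. u₂ = 1 - 8·(1 - 0)/(8 - (-6)) = 3/7.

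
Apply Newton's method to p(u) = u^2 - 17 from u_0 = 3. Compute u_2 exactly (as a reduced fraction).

161/39

p'(u) = 2u.
p(3) = -8, p'(3) = 6, so u_1 = 3 - (-8)/6 = 13/3.
p(13/3) = 16/9, p'(13/3) = 26/3, so u_2 = (13/3) - (16/9)/(26/3) = 161/39.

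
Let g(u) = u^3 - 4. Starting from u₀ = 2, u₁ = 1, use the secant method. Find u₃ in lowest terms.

g(2) = 4, g(1) = -3. u₂ = 1 - (-3)·(1 - 2)/((-3) - 4) = 10/7.
g(1) = -3, g(10/7) = -372/343. u₃ = (10/7) - (-372/343)·((10/7) - 1)/((-372/343) - (-3)) = 122/73.

122/73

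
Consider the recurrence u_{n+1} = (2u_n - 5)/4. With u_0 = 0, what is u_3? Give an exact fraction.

u_1 = (2·0 - 5)/4 = -5/4.
u_2 = (2·(-5/4) - 5)/4 = -15/8.
u_3 = (2·(-15/8) - 5)/4 = -35/16.

-35/16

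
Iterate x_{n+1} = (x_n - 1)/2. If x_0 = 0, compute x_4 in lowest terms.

-15/16

x_1 = (0 - 1)/2 = -1/2.
x_2 = ((-1/2) - 1)/2 = -3/4.
x_3 = ((-3/4) - 1)/2 = -7/8.
x_4 = ((-7/8) - 1)/2 = -15/16.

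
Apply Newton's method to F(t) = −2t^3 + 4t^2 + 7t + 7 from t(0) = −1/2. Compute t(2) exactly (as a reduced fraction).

−6587/2781

F'(t) = −6t^2 + 8t + 7.
F(−1/2) = 19/4, F'(−1/2) = 3/2, so t(1) = (−1/2) − (19/4)/(3/2) = −11/3.
F(−11/3) = 3610/27, F'(−11/3) = −103, so t(2) = (−11/3) − (3610/27)/(−103) = −6587/2781.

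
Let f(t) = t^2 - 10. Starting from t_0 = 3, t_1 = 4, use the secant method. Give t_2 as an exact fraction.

f(3) = -1, f(4) = 6. t_2 = 4 - 6·(4 - 3)/(6 - (-1)) = 22/7.

22/7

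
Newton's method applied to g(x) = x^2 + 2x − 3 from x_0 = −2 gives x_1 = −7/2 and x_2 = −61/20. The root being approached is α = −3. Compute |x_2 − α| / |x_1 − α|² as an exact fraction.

1/5

x_1 − α = −7/2 − (−3) = −7/2 + 3 = −1/2, so |x_1 − α| = 1/2.
x_2 − α = −61/20 − (−3) = −61/20 + 3 = −1/20, so |x_2 − α| = 1/20.
|x_1 − α|² = 1/4.
Ratio = (1/20) / (1/4) = 1/5.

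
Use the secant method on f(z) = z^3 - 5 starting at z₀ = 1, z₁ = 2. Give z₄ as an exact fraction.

16480535/9627139

f(1) = -4, f(2) = 3. z₂ = 2 - 3·(2 - 1)/(3 - (-4)) = 11/7.
f(2) = 3, f(11/7) = -384/343. z₃ = (11/7) - (-384/343)·((11/7) - 2)/((-384/343) - 3) = 265/157.
f(11/7) = -384/343, f(265/157) = -739840/3869893. z₄ = (265/157) - (-739840/3869893)·((265/157) - (11/7))/((-739840/3869893) - (-384/343)) = 16480535/9627139.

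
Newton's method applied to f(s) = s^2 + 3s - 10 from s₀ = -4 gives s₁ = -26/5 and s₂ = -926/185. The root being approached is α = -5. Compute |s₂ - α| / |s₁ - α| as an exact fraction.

s₁ - α = -26/5 - (-5) = -26/5 + 5 = -1/5, so |s₁ - α| = 1/5.
s₂ - α = -926/185 - (-5) = -926/185 + 5 = -1/185, so |s₂ - α| = 1/185.
Ratio = (1/185) / (1/5) = 1/37.

1/37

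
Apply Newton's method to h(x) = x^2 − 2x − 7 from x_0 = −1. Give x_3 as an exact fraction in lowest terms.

h'(x) = 2x − 2.
h(−1) = −4, h'(−1) = −4, so x_1 = (−1) − (−4)/(−4) = −2.
h(−2) = 1, h'(−2) = −6, so x_2 = (−2) − 1/(−6) = −11/6.
h(−11/6) = 1/36, h'(−11/6) = −17/3, so x_3 = (−11/6) − (1/36)/(−17/3) = −373/204.

−373/204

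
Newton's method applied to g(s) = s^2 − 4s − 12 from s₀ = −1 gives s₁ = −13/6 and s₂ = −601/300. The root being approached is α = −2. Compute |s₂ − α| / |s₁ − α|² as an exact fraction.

3/25

s₁ − α = −13/6 − (−2) = −13/6 + 2 = −1/6, so |s₁ − α| = 1/6.
s₂ − α = −601/300 − (−2) = −601/300 + 2 = −1/300, so |s₂ − α| = 1/300.
|s₁ − α|² = 1/36.
Ratio = (1/300) / (1/36) = 3/25.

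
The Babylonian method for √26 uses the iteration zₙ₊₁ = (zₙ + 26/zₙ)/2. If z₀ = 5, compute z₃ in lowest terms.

z₁ = (5 + 26/5)/2 = 51/10.
z₂ = (51/10 + 26/(51/10))/2 = 5201/1020.
z₃ = (5201/1020 + 26/(5201/1020))/2 = 54100801/10610040.

54100801/10610040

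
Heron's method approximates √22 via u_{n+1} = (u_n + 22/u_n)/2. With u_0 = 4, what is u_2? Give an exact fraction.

u_1 = (4 + 22/4)/2 = 19/4.
u_2 = (19/4 + 22/(19/4))/2 = 713/152.

713/152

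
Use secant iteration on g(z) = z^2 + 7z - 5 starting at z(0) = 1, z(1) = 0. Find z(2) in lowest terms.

5/8

g(1) = 3, g(0) = -5. z(2) = 0 - (-5)·(0 - 1)/((-5) - 3) = 5/8.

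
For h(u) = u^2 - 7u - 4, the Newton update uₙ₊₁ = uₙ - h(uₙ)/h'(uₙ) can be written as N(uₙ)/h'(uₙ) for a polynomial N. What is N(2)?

8

h'(u) = 2u - 7.
N(u) = u·h'(u) - h(u) = u·(2u - 7) - (u^2 - 7u - 4) = u^2 + 4.
N(2) = 8.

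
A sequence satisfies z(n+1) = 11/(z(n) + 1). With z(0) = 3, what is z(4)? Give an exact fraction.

z(1) = 11/(3 + 1) = 11/4.
z(2) = 11/(11/4 + 1) = 44/15.
z(3) = 11/(44/15 + 1) = 165/59.
z(4) = 11/(165/59 + 1) = 649/224.

649/224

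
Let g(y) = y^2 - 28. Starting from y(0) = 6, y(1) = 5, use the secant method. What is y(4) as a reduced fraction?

g(6) = 8, g(5) = -3. y(2) = 5 - (-3)·(5 - 6)/((-3) - 8) = 58/11.
g(5) = -3, g(58/11) = -24/121. y(3) = (58/11) - (-24/121)·((58/11) - 5)/((-24/121) - (-3)) = 598/113.
g(58/11) = -24/121, g(598/113) = 72/12769. y(4) = (598/113) - (72/12769)·((598/113) - (58/11))/((72/12769) - (-24/121)) = 17372/3283.

17372/3283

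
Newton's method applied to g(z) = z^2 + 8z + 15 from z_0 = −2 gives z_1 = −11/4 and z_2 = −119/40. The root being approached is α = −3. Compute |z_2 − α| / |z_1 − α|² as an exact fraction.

z_1 − α = −11/4 − (−3) = −11/4 + 3 = 1/4, so |z_1 − α| = 1/4.
z_2 − α = −119/40 − (−3) = −119/40 + 3 = 1/40, so |z_2 − α| = 1/40.
|z_1 − α|² = 1/16.
Ratio = (1/40) / (1/16) = 2/5.

2/5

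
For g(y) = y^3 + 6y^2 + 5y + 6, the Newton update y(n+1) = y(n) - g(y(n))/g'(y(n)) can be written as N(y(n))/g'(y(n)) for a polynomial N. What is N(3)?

102

g'(y) = 3y^2 + 12y + 5.
N(y) = y·g'(y) - g(y) = y·(3y^2 + 12y + 5) - (y^3 + 6y^2 + 5y + 6) = 2y^3 + 6y^2 - 6.
N(3) = 102.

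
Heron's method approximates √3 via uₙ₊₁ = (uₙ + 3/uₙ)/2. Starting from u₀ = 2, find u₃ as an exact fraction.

18817/10864

u₁ = (2 + 3/2)/2 = 7/4.
u₂ = (7/4 + 3/(7/4))/2 = 97/56.
u₃ = (97/56 + 3/(97/56))/2 = 18817/10864.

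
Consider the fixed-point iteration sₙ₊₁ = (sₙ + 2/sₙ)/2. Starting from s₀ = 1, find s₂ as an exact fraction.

s₁ = (1 + 2/1)/2 = 3/2.
s₂ = (3/2 + 2/(3/2))/2 = 17/12.

17/12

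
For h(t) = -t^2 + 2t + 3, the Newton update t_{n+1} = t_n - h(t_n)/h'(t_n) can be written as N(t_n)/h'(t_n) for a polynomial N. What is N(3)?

-12

h'(t) = -2t + 2.
N(t) = t·h'(t) - h(t) = t·(-2t + 2) - (-t^2 + 2t + 3) = -t^2 - 3.
N(3) = -12.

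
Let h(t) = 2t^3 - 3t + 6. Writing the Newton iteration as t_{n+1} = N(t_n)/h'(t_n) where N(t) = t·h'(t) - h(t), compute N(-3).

h'(t) = 6t^2 - 3.
N(t) = t·h'(t) - h(t) = t·(6t^2 - 3) - (2t^3 - 3t + 6) = 4t^3 - 6.
N(-3) = -114.

-114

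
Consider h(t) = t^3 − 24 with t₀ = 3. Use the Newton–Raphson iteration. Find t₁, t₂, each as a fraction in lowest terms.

h'(t) = 3t^2.
h(3) = 3, h'(3) = 27, so t₁ = 3 − 3/27 = 26/9.
h(26/9) = 80/729, h'(26/9) = 676/27, so t₂ = (26/9) − (80/729)/(676/27) = 13162/4563.

t₁ = 26/9, t₂ = 13162/4563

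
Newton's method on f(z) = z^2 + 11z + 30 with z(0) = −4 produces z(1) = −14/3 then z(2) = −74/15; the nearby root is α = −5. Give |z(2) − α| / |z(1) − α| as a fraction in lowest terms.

z(1) − α = −14/3 − (−5) = −14/3 + 5 = 1/3, so |z(1) − α| = 1/3.
z(2) − α = −74/15 − (−5) = −74/15 + 5 = 1/15, so |z(2) − α| = 1/15.
Ratio = (1/15) / (1/3) = 1/5.

1/5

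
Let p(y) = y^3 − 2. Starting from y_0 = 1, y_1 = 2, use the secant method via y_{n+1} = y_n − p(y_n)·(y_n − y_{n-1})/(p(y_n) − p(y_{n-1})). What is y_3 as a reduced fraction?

p(1) = −1, p(2) = 6. y_2 = 2 − 6·(2 − 1)/(6 − (−1)) = 8/7.
p(2) = 6, p(8/7) = −174/343. y_3 = (8/7) − (−174/343)·((8/7) − 2)/((−174/343) − 6) = 75/62.

75/62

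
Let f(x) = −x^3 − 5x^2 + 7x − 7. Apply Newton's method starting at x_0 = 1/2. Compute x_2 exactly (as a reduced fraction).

f'(x) = −3x^2 − 10x + 7.
f(1/2) = −39/8, f'(1/2) = 5/4, so x_1 = (1/2) − (−39/8)/(5/4) = 22/5.
f(22/5) = −19773/125, f'(22/5) = −2377/25, so x_2 = (22/5) − (−19773/125)/(−2377/25) = 32521/11885.

32521/11885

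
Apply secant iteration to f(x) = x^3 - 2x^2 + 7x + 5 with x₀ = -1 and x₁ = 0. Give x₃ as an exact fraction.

-20/33

f(-1) = -5, f(0) = 5. x₂ = 0 - 5·(0 - (-1))/(5 - (-5)) = -1/2.
f(0) = 5, f(-1/2) = 7/8. x₃ = (-1/2) - (7/8)·((-1/2) - 0)/((7/8) - 5) = -20/33.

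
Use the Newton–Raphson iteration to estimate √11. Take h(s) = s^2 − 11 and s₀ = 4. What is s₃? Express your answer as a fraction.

4106353/1238112

h'(s) = 2s.
h(4) = 5, h'(4) = 8, so s₁ = 4 − 5/8 = 27/8.
h(27/8) = 25/64, h'(27/8) = 27/4, so s₂ = (27/8) − (25/64)/(27/4) = 1433/432.
h(1433/432) = 625/186624, h'(1433/432) = 1433/216, so s₃ = (1433/432) − (625/186624)/(1433/216) = 4106353/1238112.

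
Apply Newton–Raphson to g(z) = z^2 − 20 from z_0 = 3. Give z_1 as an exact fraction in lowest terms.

29/6

g'(z) = 2z.
g(3) = −11, g'(3) = 6, so z_1 = 3 − (−11)/6 = 29/6.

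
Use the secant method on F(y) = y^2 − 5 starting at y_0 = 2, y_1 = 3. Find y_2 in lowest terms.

11/5

F(2) = −1, F(3) = 4. y_2 = 3 − 4·(3 − 2)/(4 − (−1)) = 11/5.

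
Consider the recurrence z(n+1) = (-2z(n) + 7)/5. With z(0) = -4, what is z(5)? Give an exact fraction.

z(1) = (-2·(-4) + 7)/5 = 3.
z(2) = (-2·3 + 7)/5 = 1/5.
z(3) = (-2·(1/5) + 7)/5 = 33/25.
z(4) = (-2·(33/25) + 7)/5 = 109/125.
z(5) = (-2·(109/125) + 7)/5 = 657/625.

657/625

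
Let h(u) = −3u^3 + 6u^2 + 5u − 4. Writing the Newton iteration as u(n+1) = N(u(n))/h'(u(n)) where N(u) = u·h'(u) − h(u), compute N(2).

h'(u) = −9u^2 + 12u + 5.
N(u) = u·h'(u) − h(u) = u·(−9u^2 + 12u + 5) − (−3u^3 + 6u^2 + 5u − 4) = −6u^3 + 6u^2 + 4.
N(2) = −20.

−20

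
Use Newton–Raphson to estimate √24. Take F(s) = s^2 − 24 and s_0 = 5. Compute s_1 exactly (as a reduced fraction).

49/10

F'(s) = 2s.
F(5) = 1, F'(5) = 10, so s_1 = 5 − 1/10 = 49/10.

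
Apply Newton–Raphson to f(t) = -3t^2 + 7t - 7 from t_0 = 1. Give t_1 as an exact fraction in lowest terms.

f'(t) = -6t + 7.
f(1) = -3, f'(1) = 1, so t_1 = 1 - (-3)/1 = 4.

4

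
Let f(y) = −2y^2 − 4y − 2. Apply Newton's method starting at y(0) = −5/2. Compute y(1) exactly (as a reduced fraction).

−7/4

f'(y) = −4y − 4.
f(−5/2) = −9/2, f'(−5/2) = 6, so y(1) = (−5/2) − (−9/2)/6 = −7/4.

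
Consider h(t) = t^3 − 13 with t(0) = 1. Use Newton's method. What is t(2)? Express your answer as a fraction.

h'(t) = 3t^2.
h(1) = −12, h'(1) = 3, so t(1) = 1 − (−12)/3 = 5.
h(5) = 112, h'(5) = 75, so t(2) = 5 − 112/75 = 263/75.

263/75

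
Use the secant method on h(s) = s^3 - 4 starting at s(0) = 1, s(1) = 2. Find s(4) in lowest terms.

h(1) = -3, h(2) = 4. s(2) = 2 - 4·(2 - 1)/(4 - (-3)) = 10/7.
h(2) = 4, h(10/7) = -372/343. s(3) = (10/7) - (-372/343)·((10/7) - 2)/((-372/343) - 4) = 169/109.
h(10/7) = -372/343, h(169/109) = -353307/1295029. s(4) = (169/109) - (-353307/1295029)·((169/109) - (10/7))/((-353307/1295029) - (-372/343)) = 2056682/1292353.

2056682/1292353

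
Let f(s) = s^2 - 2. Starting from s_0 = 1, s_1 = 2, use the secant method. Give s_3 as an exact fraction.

7/5

f(1) = -1, f(2) = 2. s_2 = 2 - 2·(2 - 1)/(2 - (-1)) = 4/3.
f(2) = 2, f(4/3) = -2/9. s_3 = (4/3) - (-2/9)·((4/3) - 2)/((-2/9) - 2) = 7/5.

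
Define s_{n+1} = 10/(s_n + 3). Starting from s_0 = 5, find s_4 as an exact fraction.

910/443

s_1 = 10/(5 + 3) = 5/4.
s_2 = 10/(5/4 + 3) = 40/17.
s_3 = 10/(40/17 + 3) = 170/91.
s_4 = 10/(170/91 + 3) = 910/443.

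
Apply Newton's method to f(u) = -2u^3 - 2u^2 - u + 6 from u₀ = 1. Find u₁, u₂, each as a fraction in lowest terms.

f'(u) = -6u^2 - 4u - 1.
f(1) = 1, f'(1) = -11, so u₁ = 1 - 1/(-11) = 12/11.
f(12/11) = -90/1331, f'(12/11) = -1513/121, so u₂ = (12/11) - (-90/1331)/(-1513/121) = 18066/16643.

u₁ = 12/11, u₂ = 18066/16643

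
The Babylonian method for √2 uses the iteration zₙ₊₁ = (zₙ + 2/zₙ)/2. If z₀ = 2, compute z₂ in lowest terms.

17/12

z₁ = (2 + 2/2)/2 = 3/2.
z₂ = (3/2 + 2/(3/2))/2 = 17/12.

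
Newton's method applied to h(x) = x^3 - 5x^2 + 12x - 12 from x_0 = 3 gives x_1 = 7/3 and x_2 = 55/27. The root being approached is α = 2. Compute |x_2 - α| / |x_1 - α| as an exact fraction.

1/9

x_1 - α = 7/3 - 2 = 1/3, so |x_1 - α| = 1/3.
x_2 - α = 55/27 - 2 = 1/27, so |x_2 - α| = 1/27.
Ratio = (1/27) / (1/3) = 1/9.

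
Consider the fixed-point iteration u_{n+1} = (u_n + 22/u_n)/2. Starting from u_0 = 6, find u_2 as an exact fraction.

u_1 = (6 + 22/6)/2 = 29/6.
u_2 = (29/6 + 22/(29/6))/2 = 1633/348.

1633/348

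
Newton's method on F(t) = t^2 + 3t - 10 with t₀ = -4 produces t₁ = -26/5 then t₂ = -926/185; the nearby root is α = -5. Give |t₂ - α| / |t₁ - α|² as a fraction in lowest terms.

5/37

t₁ - α = -26/5 - (-5) = -26/5 + 5 = -1/5, so |t₁ - α| = 1/5.
t₂ - α = -926/185 - (-5) = -926/185 + 5 = -1/185, so |t₂ - α| = 1/185.
|t₁ - α|² = 1/25.
Ratio = (1/185) / (1/25) = 5/37.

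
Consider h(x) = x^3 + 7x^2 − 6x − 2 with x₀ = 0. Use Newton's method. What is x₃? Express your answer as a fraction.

h'(x) = 3x^2 + 14x − 6.
h(0) = −2, h'(0) = −6, so x₁ = 0 − (−2)/(−6) = −1/3.
h(−1/3) = 20/27, h'(−1/3) = −31/3, so x₂ = (−1/3) − (20/27)/(−31/3) = −73/279.
h(−73/279) = 677600/21717639, h'(−73/279) = −245399/25947, so x₃ = (−73/279) − (677600/21717639)/(−245399/25947) = −689153/2667519.

−689153/2667519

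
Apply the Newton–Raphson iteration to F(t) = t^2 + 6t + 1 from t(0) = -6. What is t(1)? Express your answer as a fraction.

F'(t) = 2t + 6.
F(-6) = 1, F'(-6) = -6, so t(1) = (-6) - 1/(-6) = -35/6.

-35/6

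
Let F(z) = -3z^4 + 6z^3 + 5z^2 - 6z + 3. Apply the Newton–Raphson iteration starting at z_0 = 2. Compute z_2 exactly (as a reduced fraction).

F'(z) = -12z^3 + 18z^2 + 10z - 6.
F(2) = 11, F'(2) = -10, so z_1 = 2 - 11/(-10) = 31/10.
F(31/10) = -658603/10000, F'(31/10) = -19939/125, so z_2 = (31/10) - (-658603/10000)/(-19939/125) = 4286269/1595120.

4286269/1595120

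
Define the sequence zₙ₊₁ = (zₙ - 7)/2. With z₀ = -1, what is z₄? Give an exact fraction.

-53/8

z₁ = ((-1) - 7)/2 = -4.
z₂ = ((-4) - 7)/2 = -11/2.
z₃ = ((-11/2) - 7)/2 = -25/4.
z₄ = ((-25/4) - 7)/2 = -53/8.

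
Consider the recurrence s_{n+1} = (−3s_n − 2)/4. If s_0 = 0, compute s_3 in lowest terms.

−13/32

s_1 = (−3·0 − 2)/4 = −1/2.
s_2 = (−3·(−1/2) − 2)/4 = −1/8.
s_3 = (−3·(−1/8) − 2)/4 = −13/32.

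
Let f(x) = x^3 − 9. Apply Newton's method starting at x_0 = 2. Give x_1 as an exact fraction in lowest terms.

25/12

f'(x) = 3x^2.
f(2) = −1, f'(2) = 12, so x_1 = 2 − (−1)/12 = 25/12.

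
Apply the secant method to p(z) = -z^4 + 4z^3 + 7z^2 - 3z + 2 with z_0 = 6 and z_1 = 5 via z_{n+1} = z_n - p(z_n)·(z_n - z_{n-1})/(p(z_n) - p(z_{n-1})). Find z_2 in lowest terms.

1202/233

p(6) = -196, p(5) = 37. z_2 = 5 - 37·(5 - 6)/(37 - (-196)) = 1202/233.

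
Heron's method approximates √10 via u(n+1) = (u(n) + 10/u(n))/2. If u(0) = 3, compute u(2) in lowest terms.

u(1) = (3 + 10/3)/2 = 19/6.
u(2) = (19/6 + 10/(19/6))/2 = 721/228.

721/228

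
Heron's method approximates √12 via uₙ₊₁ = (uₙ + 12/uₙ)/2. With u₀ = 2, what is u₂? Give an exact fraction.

u₁ = (2 + 12/2)/2 = 4.
u₂ = (4 + 12/4)/2 = 7/2.

7/2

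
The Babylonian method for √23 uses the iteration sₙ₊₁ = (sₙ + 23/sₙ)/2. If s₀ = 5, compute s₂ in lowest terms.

1151/240

s₁ = (5 + 23/5)/2 = 24/5.
s₂ = (24/5 + 23/(24/5))/2 = 1151/240.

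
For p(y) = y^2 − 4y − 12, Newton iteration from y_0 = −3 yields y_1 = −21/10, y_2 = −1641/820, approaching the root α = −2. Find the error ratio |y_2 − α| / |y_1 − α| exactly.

1/82

y_1 − α = −21/10 − (−2) = −21/10 + 2 = −1/10, so |y_1 − α| = 1/10.
y_2 − α = −1641/820 − (−2) = −1641/820 + 2 = −1/820, so |y_2 − α| = 1/820.
Ratio = (1/820) / (1/10) = 1/82.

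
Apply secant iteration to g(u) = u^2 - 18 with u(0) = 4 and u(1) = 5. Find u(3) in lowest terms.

352/83

g(4) = -2, g(5) = 7. u(2) = 5 - 7·(5 - 4)/(7 - (-2)) = 38/9.
g(5) = 7, g(38/9) = -14/81. u(3) = (38/9) - (-14/81)·((38/9) - 5)/((-14/81) - 7) = 352/83.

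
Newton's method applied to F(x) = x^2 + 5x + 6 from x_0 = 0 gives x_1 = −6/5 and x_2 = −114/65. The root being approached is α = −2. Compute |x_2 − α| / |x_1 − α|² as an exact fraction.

5/13

x_1 − α = −6/5 − (−2) = −6/5 + 2 = 4/5, so |x_1 − α| = 4/5.
x_2 − α = −114/65 − (−2) = −114/65 + 2 = 16/65, so |x_2 − α| = 16/65.
|x_1 − α|² = 16/25.
Ratio = (16/65) / (16/25) = 5/13.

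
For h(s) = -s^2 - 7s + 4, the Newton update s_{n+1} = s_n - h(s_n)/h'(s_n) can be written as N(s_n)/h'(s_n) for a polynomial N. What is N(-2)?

h'(s) = -2s - 7.
N(s) = s·h'(s) - h(s) = s·(-2s - 7) - (-s^2 - 7s + 4) = -s^2 - 4.
N(-2) = -8.

-8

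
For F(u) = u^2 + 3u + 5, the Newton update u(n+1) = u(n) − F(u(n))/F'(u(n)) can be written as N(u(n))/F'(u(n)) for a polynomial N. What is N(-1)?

−4

F'(u) = 2u + 3.
N(u) = u·F'(u) − F(u) = u·(2u + 3) − (u^2 + 3u + 5) = u^2 − 5.
N(-1) = −4.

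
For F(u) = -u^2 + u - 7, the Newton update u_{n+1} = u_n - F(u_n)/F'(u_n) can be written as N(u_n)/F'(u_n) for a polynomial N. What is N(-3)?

-2

F'(u) = -2u + 1.
N(u) = u·F'(u) - F(u) = u·(-2u + 1) - (-u^2 + u - 7) = -u^2 + 7.
N(-3) = -2.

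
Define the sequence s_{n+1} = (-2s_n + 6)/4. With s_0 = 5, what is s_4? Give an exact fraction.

s_1 = (-2·5 + 6)/4 = -1.
s_2 = (-2·(-1) + 6)/4 = 2.
s_3 = (-2·2 + 6)/4 = 1/2.
s_4 = (-2·(1/2) + 6)/4 = 5/4.

5/4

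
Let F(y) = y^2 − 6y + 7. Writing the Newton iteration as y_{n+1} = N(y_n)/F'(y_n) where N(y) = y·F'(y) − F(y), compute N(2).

−3

F'(y) = 2y − 6.
N(y) = y·F'(y) − F(y) = y·(2y − 6) − (y^2 − 6y + 7) = y^2 − 7.
N(2) = −3.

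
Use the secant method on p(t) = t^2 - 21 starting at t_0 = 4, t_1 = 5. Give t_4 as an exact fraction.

4051/884

p(4) = -5, p(5) = 4. t_2 = 5 - 4·(5 - 4)/(4 - (-5)) = 41/9.
p(5) = 4, p(41/9) = -20/81. t_3 = (41/9) - (-20/81)·((41/9) - 5)/((-20/81) - 4) = 197/43.
p(41/9) = -20/81, p(197/43) = -20/1849. t_4 = (197/43) - (-20/1849)·((197/43) - (41/9))/((-20/1849) - (-20/81)) = 4051/884.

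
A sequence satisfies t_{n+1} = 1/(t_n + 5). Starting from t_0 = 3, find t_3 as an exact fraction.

41/213

t_1 = 1/(3 + 5) = 1/8.
t_2 = 1/(1/8 + 5) = 8/41.
t_3 = 1/(8/41 + 5) = 41/213.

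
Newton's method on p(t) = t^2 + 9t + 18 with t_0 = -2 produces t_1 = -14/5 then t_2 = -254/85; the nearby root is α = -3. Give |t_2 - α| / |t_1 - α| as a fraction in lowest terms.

1/17

t_1 - α = -14/5 - (-3) = -14/5 + 3 = 1/5, so |t_1 - α| = 1/5.
t_2 - α = -254/85 - (-3) = -254/85 + 3 = 1/85, so |t_2 - α| = 1/85.
Ratio = (1/85) / (1/5) = 1/17.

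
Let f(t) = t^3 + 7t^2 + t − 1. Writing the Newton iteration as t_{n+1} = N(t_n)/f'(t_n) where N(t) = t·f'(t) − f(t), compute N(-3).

10

f'(t) = 3t^2 + 14t + 1.
N(t) = t·f'(t) − f(t) = t·(3t^2 + 14t + 1) − (t^3 + 7t^2 + t − 1) = 2t^3 + 7t^2 + 1.
N(-3) = 10.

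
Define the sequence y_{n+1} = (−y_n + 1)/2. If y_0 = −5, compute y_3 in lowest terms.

y_1 = (−(−5) + 1)/2 = 3.
y_2 = (−3 + 1)/2 = −1.
y_3 = (−(−1) + 1)/2 = 1.

1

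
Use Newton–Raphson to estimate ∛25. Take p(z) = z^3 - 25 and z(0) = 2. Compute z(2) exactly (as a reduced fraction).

90521/30258

p'(z) = 3z^2.
p(2) = -17, p'(2) = 12, so z(1) = 2 - (-17)/12 = 41/12.
p(41/12) = 25721/1728, p'(41/12) = 1681/48, so z(2) = (41/12) - (25721/1728)/(1681/48) = 90521/30258.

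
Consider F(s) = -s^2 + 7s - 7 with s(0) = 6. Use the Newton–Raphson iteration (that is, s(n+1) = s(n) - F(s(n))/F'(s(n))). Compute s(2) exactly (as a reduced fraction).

666/115

F'(s) = -2s + 7.
F(6) = -1, F'(6) = -5, so s(1) = 6 - (-1)/(-5) = 29/5.
F(29/5) = -1/25, F'(29/5) = -23/5, so s(2) = (29/5) - (-1/25)/(-23/5) = 666/115.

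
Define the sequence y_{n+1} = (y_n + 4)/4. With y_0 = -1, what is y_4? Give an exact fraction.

y_1 = ((-1) + 4)/4 = 3/4.
y_2 = ((3/4) + 4)/4 = 19/16.
y_3 = ((19/16) + 4)/4 = 83/64.
y_4 = ((83/64) + 4)/4 = 339/256.

339/256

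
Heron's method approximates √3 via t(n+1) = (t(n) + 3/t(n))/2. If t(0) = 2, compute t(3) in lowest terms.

18817/10864

t(1) = (2 + 3/2)/2 = 7/4.
t(2) = (7/4 + 3/(7/4))/2 = 97/56.
t(3) = (97/56 + 3/(97/56))/2 = 18817/10864.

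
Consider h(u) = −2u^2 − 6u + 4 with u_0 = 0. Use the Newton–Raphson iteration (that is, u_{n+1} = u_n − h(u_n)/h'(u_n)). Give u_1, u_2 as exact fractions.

u_1 = 2/3, u_2 = 22/39

h'(u) = −4u − 6.
h(0) = 4, h'(0) = −6, so u_1 = 0 − 4/(−6) = 2/3.
h(2/3) = −8/9, h'(2/3) = −26/3, so u_2 = (2/3) − (−8/9)/(−26/3) = 22/39.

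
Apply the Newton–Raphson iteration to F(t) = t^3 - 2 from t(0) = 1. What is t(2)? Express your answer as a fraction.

F'(t) = 3t^2.
F(1) = -1, F'(1) = 3, so t(1) = 1 - (-1)/3 = 4/3.
F(4/3) = 10/27, F'(4/3) = 16/3, so t(2) = (4/3) - (10/27)/(16/3) = 91/72.

91/72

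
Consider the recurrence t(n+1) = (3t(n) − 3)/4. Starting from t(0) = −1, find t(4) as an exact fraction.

−303/128

t(1) = (3·(−1) − 3)/4 = −3/2.
t(2) = (3·(−3/2) − 3)/4 = −15/8.
t(3) = (3·(−15/8) − 3)/4 = −69/32.
t(4) = (3·(−69/32) − 3)/4 = −303/128.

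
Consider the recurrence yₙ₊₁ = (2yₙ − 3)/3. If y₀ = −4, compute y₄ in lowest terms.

y₁ = (2·(−4) − 3)/3 = −11/3.
y₂ = (2·(−11/3) − 3)/3 = −31/9.
y₃ = (2·(−31/9) − 3)/3 = −89/27.
y₄ = (2·(−89/27) − 3)/3 = −259/81.

−259/81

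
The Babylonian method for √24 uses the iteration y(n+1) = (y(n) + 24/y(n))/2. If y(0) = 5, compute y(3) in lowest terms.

46099201/9409960

y(1) = (5 + 24/5)/2 = 49/10.
y(2) = (49/10 + 24/(49/10))/2 = 4801/980.
y(3) = (4801/980 + 24/(4801/980))/2 = 46099201/9409960.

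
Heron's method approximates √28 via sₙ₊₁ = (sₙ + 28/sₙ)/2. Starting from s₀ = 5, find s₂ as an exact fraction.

s₁ = (5 + 28/5)/2 = 53/10.
s₂ = (53/10 + 28/(53/10))/2 = 5609/1060.

5609/1060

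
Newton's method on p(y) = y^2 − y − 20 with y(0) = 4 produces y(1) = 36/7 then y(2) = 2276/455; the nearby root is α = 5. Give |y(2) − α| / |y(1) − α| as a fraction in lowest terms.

y(1) − α = 36/7 − 5 = 1/7, so |y(1) − α| = 1/7.
y(2) − α = 2276/455 − 5 = 1/455, so |y(2) − α| = 1/455.
Ratio = (1/455) / (1/7) = 1/65.

1/65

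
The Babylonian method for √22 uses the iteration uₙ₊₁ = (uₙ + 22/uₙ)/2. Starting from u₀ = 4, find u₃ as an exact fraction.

1016657/216752

u₁ = (4 + 22/4)/2 = 19/4.
u₂ = (19/4 + 22/(19/4))/2 = 713/152.
u₃ = (713/152 + 22/(713/152))/2 = 1016657/216752.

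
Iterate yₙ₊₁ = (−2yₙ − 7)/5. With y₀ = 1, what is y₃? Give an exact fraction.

−141/125

y₁ = (−2·1 − 7)/5 = −9/5.
y₂ = (−2·(−9/5) − 7)/5 = −17/25.
y₃ = (−2·(−17/25) − 7)/5 = −141/125.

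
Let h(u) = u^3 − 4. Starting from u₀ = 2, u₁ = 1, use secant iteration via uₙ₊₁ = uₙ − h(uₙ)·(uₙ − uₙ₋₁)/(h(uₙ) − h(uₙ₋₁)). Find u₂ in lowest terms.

h(2) = 4, h(1) = −3. u₂ = 1 − (−3)·(1 − 2)/((−3) − 4) = 10/7.

10/7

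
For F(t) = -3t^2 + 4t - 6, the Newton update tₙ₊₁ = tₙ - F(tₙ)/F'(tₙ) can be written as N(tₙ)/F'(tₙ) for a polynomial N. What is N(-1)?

F'(t) = -6t + 4.
N(t) = t·F'(t) - F(t) = t·(-6t + 4) - (-3t^2 + 4t - 6) = -3t^2 + 6.
N(-1) = 3.

3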